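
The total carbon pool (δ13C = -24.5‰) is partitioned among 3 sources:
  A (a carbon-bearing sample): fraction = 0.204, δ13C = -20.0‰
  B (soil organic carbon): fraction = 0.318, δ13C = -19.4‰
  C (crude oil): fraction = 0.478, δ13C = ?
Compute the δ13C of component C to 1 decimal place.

-29.8‰

Isotope mass balance: δ_bulk = Σ fᵢ·δᵢ.
-24.5 = 0.204×(-20.0) + 0.318×(-19.4) + 0.478×δ_C
0.478·δ_C = -24.5 − (-10.249) = -14.251
δ_C = -14.251 / 0.478 = -29.81‰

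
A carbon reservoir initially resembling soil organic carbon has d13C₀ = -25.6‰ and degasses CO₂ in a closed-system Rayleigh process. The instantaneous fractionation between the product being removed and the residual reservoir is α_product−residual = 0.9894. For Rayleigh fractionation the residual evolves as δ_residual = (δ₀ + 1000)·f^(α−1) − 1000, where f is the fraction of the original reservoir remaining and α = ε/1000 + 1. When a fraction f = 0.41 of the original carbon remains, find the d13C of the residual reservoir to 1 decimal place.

Rayleigh residual: δ_res = (δ₀ + 1000)·f^(α−1) − 1000
α − 1 = -0.01060
f^(α−1) = 0.41^(-0.01060) = 1.009496
δ_res = (-25.6 + 1000) × 1.009496 − 1000 = 983.653 − 1000 = -16.35‰

-16.3‰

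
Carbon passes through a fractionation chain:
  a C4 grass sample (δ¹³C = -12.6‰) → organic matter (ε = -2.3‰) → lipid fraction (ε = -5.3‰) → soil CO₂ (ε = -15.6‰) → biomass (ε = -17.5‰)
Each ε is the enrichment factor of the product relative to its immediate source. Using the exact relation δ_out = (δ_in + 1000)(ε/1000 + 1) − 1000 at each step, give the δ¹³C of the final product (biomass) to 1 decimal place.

-52.3‰

step 1: δ = (-12.60 + 1000)·(-2.3/1000 + 1) − 1000 = -14.87‰
step 2: δ = (-14.87 + 1000)·(-5.3/1000 + 1) − 1000 = -20.09‰
step 3: δ = (-20.09 + 1000)·(-15.6/1000 + 1) − 1000 = -35.38‰
step 4: δ = (-35.38 + 1000)·(-17.5/1000 + 1) − 1000 = -52.26‰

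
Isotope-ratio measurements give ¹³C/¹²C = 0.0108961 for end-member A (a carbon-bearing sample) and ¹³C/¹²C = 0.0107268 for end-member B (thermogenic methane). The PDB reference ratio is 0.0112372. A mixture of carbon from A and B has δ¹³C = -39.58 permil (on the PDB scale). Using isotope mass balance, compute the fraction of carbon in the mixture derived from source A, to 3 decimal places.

0.388

δ_A = (0.0108961/0.0112372 − 1)×1000 = (0.969645 − 1)×1000 = -30.355 permil
δ_B = (0.0107268/0.0112372 − 1)×1000 = (0.954579 − 1)×1000 = -45.421 permil
f_A = (δ_mix − δ_B)/(δ_A − δ_B) = (-39.58 − (-45.421))/(-30.355 − (-45.421))
f_A = 5.841 / 15.066 = 0.3877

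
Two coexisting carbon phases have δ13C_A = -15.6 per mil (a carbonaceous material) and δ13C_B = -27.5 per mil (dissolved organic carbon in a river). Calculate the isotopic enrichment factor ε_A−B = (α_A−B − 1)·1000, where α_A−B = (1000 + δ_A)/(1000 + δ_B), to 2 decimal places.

α_A−B = (1000 + -15.6) / (1000 + -27.5) = 984.4 / 972.5 = 1.012237
ε_A−B = (1.012237 − 1) × 1000 = 12.237 per mil
(The approximation ε ≈ δ_A − δ_B would give 11.9 per mil.)

12.24 per mil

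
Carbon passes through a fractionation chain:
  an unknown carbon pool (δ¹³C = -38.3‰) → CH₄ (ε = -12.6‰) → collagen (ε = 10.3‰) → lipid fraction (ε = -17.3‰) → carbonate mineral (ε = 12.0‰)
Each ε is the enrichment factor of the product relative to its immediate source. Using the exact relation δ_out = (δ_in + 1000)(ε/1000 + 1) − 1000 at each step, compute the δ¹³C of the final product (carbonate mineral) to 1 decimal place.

-45.9‰

step 1: δ = (-38.30 + 1000)·(-12.6/1000 + 1) − 1000 = -50.42‰
step 2: δ = (-50.42 + 1000)·(10.3/1000 + 1) − 1000 = -40.64‰
step 3: δ = (-40.64 + 1000)·(-17.3/1000 + 1) − 1000 = -57.23‰
step 4: δ = (-57.23 + 1000)·(12.0/1000 + 1) − 1000 = -45.92‰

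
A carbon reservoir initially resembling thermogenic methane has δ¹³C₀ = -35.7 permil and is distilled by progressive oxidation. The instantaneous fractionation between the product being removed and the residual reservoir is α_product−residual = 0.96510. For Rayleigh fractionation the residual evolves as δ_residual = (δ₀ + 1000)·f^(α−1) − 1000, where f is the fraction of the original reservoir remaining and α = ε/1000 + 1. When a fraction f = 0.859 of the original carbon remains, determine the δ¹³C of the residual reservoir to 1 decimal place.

-30.6 permil

Rayleigh residual: δ_res = (δ₀ + 1000)·f^(α−1) − 1000
α − 1 = -0.03490
f^(α−1) = 0.859^(-0.03490) = 1.005318
δ_res = (-35.7 + 1000) × 1.005318 − 1000 = 969.429 − 1000 = -30.57 permil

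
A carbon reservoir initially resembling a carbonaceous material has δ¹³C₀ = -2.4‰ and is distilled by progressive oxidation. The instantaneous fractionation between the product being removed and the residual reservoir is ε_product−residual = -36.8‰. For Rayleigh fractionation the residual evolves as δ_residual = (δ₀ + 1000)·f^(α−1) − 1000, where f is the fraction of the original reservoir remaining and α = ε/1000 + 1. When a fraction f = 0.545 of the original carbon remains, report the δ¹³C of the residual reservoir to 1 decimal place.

20.1‰

Rayleigh residual: δ_res = (δ₀ + 1000)·f^(α−1) − 1000
α = ε/1000 + 1 = 0.96320, so α − 1 = -0.03680
f^(α−1) = 0.545^(-0.03680) = 1.022588
δ_res = (-2.4 + 1000) × 1.022588 − 1000 = 1020.134 − 1000 = 20.13‰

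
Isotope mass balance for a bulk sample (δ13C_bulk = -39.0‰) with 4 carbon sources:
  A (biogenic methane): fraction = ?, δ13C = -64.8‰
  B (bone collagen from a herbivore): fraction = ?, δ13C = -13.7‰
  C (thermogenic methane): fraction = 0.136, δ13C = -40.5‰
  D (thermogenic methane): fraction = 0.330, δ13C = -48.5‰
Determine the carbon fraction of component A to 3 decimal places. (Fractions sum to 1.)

Let f_A and f_B be the unknown fractions; fractions sum to 1 so f_A + f_B = 0.534.
Mass balance: Σ fᵢ·δᵢ = δ_bulk ⇒ f_A·(-64.8) + f_B·(-13.7) = -39.0 − (-21.513) = -17.487
Substitute f_B = 0.534 − f_A:
f_A·(-64.8 − -13.7) = -17.487 − 0.534×(-13.7) = -10.171
f_A = -10.171 / -51.1 = 0.1990

0.199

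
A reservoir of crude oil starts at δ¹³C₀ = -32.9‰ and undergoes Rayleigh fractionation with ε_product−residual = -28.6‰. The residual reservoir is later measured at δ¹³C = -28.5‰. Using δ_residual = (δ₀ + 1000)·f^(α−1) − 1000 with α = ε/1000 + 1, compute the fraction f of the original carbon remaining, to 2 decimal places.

α − 1 = ε/1000 = -0.0286
(δ_res + 1000)/(δ₀ + 1000) = (-28.5 + 1000)/(-32.9 + 1000) = 971.5/967.1 = 1.004550
f = 1.004550^(1/-0.0286) = exp(ln(1.004550)/-0.0286) = exp(0.00454/-0.0286)
f = exp(-0.1587) = 0.8532

0.85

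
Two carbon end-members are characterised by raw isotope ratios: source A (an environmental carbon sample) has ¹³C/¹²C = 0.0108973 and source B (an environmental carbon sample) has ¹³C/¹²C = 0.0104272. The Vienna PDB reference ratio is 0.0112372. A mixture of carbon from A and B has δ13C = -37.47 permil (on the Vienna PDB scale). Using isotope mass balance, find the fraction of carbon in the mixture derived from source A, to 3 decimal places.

0.827

δ_A = (0.0108973/0.0112372 − 1)×1000 = (0.969752 − 1)×1000 = -30.248 permil
δ_B = (0.0104272/0.0112372 − 1)×1000 = (0.927918 − 1)×1000 = -72.082 permil
f_A = (δ_mix − δ_B)/(δ_A − δ_B) = (-37.47 − (-72.082))/(-30.248 − (-72.082))
f_A = 34.612 / 41.834 = 0.8274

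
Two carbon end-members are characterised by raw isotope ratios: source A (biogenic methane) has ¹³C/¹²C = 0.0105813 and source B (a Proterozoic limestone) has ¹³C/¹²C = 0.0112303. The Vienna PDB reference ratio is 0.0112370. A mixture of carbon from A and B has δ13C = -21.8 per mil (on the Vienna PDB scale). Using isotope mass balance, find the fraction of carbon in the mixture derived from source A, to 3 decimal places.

δ_A = (0.0105813/0.0112370 − 1)×1000 = (0.941648 − 1)×1000 = -58.352 per mil
δ_B = (0.0112303/0.0112370 − 1)×1000 = (0.999404 − 1)×1000 = -0.596 per mil
f_A = (δ_mix − δ_B)/(δ_A − δ_B) = (-21.8 − (-0.596))/(-58.352 − (-0.596))
f_A = -21.204 / -57.756 = 0.3671

0.367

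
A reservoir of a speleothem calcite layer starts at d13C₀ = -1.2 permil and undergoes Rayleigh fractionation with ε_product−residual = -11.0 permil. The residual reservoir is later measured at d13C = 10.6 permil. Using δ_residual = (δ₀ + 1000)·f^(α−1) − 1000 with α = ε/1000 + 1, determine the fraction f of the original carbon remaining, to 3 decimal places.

0.344

α − 1 = ε/1000 = -0.0110
(δ_res + 1000)/(δ₀ + 1000) = (10.6 + 1000)/(-1.2 + 1000) = 1010.6/998.8 = 1.011814
f = 1.011814^(1/-0.0110) = exp(ln(1.011814)/-0.0110) = exp(0.01174/-0.0110)
f = exp(-1.0677) = 0.3438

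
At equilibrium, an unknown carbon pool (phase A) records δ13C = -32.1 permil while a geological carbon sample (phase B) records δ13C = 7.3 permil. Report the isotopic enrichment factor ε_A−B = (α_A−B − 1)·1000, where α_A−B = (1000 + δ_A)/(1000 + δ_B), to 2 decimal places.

-39.11 permil

α_A−B = (1000 + -32.1) / (1000 + 7.3) = 967.9 / 1007.3 = 0.960886
ε_A−B = (0.960886 − 1) × 1000 = -39.114 permil
(The approximation ε ≈ δ_A − δ_B would give -39.4 permil.)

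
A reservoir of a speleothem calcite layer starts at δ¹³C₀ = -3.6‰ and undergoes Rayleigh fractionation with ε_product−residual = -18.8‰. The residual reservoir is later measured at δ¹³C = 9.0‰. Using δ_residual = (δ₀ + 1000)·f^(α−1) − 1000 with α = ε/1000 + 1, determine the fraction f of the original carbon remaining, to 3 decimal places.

α − 1 = ε/1000 = -0.0188
(δ_res + 1000)/(δ₀ + 1000) = (9.0 + 1000)/(-3.6 + 1000) = 1009.0/996.4 = 1.012646
f = 1.012646^(1/-0.0188) = exp(ln(1.012646)/-0.0188) = exp(0.01257/-0.0188)
f = exp(-0.6684) = 0.5125

0.513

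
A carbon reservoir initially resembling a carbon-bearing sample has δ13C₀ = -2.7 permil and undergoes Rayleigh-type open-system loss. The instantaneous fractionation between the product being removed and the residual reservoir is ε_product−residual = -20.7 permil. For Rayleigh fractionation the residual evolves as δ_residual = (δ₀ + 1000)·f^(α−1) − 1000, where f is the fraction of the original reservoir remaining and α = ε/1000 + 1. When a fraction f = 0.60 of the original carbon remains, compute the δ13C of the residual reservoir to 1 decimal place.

Rayleigh residual: δ_res = (δ₀ + 1000)·f^(α−1) − 1000
α = ε/1000 + 1 = 0.97930, so α − 1 = -0.02070
f^(α−1) = 0.60^(-0.02070) = 1.010630
δ_res = (-2.7 + 1000) × 1.010630 − 1000 = 1007.901 − 1000 = 7.90 permil

7.9 permil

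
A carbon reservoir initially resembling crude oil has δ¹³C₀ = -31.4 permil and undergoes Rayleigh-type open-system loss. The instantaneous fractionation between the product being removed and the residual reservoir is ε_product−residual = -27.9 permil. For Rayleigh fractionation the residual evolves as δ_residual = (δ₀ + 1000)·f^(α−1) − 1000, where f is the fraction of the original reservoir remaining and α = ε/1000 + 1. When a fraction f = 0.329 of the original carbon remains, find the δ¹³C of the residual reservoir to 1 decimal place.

-0.9 permil

Rayleigh residual: δ_res = (δ₀ + 1000)·f^(α−1) − 1000
α = ε/1000 + 1 = 0.97210, so α − 1 = -0.02790
f^(α−1) = 0.329^(-0.02790) = 1.031502
δ_res = (-31.4 + 1000) × 1.031502 − 1000 = 999.113 − 1000 = -0.89 permil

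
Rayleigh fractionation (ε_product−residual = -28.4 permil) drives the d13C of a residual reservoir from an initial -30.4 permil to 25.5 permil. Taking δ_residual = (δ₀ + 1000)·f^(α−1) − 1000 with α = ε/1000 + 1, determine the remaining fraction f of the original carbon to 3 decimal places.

α − 1 = ε/1000 = -0.0284
(δ_res + 1000)/(δ₀ + 1000) = (25.5 + 1000)/(-30.4 + 1000) = 1025.5/969.6 = 1.057653
f = 1.057653^(1/-0.0284) = exp(ln(1.057653)/-0.0284) = exp(0.05605/-0.0284)
f = exp(-1.9737) = 0.1389

0.139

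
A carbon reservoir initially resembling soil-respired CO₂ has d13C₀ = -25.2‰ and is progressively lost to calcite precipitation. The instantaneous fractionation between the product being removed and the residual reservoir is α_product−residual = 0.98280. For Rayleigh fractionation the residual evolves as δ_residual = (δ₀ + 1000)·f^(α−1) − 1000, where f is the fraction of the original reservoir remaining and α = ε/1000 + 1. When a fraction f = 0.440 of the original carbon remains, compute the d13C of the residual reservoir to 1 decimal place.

-11.3‰

Rayleigh residual: δ_res = (δ₀ + 1000)·f^(α−1) − 1000
α − 1 = -0.01720
f^(α−1) = 0.440^(-0.01720) = 1.014221
δ_res = (-25.2 + 1000) × 1.014221 − 1000 = 988.663 − 1000 = -11.34‰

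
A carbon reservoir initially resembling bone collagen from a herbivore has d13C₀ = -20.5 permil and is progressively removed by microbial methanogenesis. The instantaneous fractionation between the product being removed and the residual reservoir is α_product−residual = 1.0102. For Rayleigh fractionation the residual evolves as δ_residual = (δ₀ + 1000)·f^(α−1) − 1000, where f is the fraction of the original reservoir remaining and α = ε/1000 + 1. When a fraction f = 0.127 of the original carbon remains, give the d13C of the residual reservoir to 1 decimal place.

Rayleigh residual: δ_res = (δ₀ + 1000)·f^(α−1) − 1000
α − 1 = 0.01020
f^(α−1) = 0.127^(0.01020) = 0.979172
δ_res = (-20.5 + 1000) × 0.979172 − 1000 = 959.099 − 1000 = -40.90 permil

-40.9 permil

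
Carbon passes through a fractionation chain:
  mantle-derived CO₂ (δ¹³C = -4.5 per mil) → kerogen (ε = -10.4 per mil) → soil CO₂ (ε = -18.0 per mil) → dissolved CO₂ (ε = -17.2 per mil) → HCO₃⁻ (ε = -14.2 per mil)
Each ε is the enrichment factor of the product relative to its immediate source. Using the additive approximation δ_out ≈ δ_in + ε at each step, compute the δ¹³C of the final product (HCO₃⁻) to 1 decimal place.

-64.3 per mil

step 1: δ ≈ -4.5 + (-10.4) = -14.9 per mil
step 2: δ ≈ -14.9 + (-18.0) = -32.9 per mil
step 3: δ ≈ -32.9 + (-17.2) = -50.1 per mil
step 4: δ ≈ -50.1 + (-14.2) = -64.3 per mil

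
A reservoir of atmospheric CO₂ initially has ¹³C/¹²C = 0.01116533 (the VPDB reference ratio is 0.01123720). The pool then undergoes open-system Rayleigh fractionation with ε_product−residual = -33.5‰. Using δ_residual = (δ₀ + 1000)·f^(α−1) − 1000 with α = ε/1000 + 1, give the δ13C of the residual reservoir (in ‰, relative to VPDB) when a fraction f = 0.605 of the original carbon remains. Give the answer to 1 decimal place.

10.5‰

δ₀ = (0.01116533/0.01123720 − 1)×1000 = (0.993604 − 1)×1000 = -6.396‰
α − 1 = ε/1000 = -0.0335
f^(α−1) = 0.605^(-0.0335) = 1.016977
δ_res = (-6.396 + 1000) × 1.016977 − 1000 = 1010.473 − 1000 = 10.47‰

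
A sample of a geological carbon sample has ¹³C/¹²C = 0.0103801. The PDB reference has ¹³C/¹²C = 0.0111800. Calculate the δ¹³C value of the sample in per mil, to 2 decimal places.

-71.55 per mil

δ¹³C = (R_sample / R_standard − 1) × 1000
R_sample / R_standard = 0.0103801 / 0.0111800 = 0.928453
δ¹³C = (0.928453 − 1) × 1000 = -71.547 per mil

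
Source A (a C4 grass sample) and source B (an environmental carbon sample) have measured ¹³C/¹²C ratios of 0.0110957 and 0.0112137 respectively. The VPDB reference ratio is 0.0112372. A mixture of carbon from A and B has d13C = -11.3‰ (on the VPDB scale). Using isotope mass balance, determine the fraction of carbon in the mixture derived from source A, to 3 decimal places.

0.877

δ_A = (0.0110957/0.0112372 − 1)×1000 = (0.987408 − 1)×1000 = -12.592‰
δ_B = (0.0112137/0.0112372 − 1)×1000 = (0.997909 − 1)×1000 = -2.091‰
f_A = (δ_mix − δ_B)/(δ_A − δ_B) = (-11.3 − (-2.091))/(-12.592 − (-2.091))
f_A = -9.209 / -10.501 = 0.8770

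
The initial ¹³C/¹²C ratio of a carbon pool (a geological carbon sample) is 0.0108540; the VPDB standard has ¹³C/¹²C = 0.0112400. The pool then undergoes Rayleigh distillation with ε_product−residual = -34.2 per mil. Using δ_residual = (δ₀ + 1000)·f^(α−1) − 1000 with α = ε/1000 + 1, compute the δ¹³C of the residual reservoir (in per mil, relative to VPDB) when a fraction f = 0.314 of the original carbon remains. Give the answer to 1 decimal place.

4.7 per mil

δ₀ = (0.0108540/0.0112400 − 1)×1000 = (0.965658 − 1)×1000 = -34.342 per mil
α − 1 = ε/1000 = -0.0342
f^(α−1) = 0.314^(-0.0342) = 1.040411
δ_res = (-34.342 + 1000) × 1.040411 − 1000 = 1004.682 − 1000 = 4.68 per mil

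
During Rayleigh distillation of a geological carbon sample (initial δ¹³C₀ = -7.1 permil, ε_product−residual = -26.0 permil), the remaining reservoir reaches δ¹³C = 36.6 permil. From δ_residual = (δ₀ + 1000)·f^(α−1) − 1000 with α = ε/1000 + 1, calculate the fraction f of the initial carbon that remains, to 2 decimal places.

0.19

α − 1 = ε/1000 = -0.0260
(δ_res + 1000)/(δ₀ + 1000) = (36.6 + 1000)/(-7.1 + 1000) = 1036.6/992.9 = 1.044012
f = 1.044012^(1/-0.0260) = exp(ln(1.044012)/-0.0260) = exp(0.04307/-0.0260)
f = exp(-1.6566) = 0.1908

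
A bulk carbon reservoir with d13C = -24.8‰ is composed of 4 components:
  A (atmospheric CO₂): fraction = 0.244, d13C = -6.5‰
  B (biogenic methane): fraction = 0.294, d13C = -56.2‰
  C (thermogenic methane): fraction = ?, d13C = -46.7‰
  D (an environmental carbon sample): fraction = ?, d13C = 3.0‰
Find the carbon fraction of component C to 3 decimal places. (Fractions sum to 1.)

Let f_C and f_D be the unknown fractions; fractions sum to 1 so f_C + f_D = 0.462.
Mass balance: Σ fᵢ·δᵢ = δ_bulk ⇒ f_C·(-46.7) + f_D·(3.0) = -24.8 − (-18.109) = -6.691
Substitute f_D = 0.462 − f_C:
f_C·(-46.7 − 3.0) = -6.691 − 0.462×(3.0) = -8.077
f_C = -8.077 / -49.7 = 0.1625

0.163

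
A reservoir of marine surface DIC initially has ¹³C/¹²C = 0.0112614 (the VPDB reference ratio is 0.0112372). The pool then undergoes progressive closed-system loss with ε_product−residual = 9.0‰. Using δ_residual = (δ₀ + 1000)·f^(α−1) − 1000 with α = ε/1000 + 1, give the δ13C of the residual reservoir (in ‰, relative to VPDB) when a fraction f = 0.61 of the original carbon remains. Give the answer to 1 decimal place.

-2.3‰

δ₀ = (0.0112614/0.0112372 − 1)×1000 = (1.002154 − 1)×1000 = 2.154‰
α − 1 = ε/1000 = 0.0090
f^(α−1) = 0.61^(0.0090) = 0.995561
δ_res = (2.154 + 1000) × 0.995561 − 1000 = 997.705 − 1000 = -2.29‰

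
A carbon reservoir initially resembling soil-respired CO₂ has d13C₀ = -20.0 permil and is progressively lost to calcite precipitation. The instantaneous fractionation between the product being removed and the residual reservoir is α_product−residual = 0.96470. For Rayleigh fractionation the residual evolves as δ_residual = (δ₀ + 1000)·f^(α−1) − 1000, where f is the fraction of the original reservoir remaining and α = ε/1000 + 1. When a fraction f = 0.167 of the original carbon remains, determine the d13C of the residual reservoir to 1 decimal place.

Rayleigh residual: δ_res = (δ₀ + 1000)·f^(α−1) − 1000
α − 1 = -0.03530
f^(α−1) = 0.167^(-0.03530) = 1.065217
δ_res = (-20.0 + 1000) × 1.065217 − 1000 = 1043.913 − 1000 = 43.91 permil

43.9 permil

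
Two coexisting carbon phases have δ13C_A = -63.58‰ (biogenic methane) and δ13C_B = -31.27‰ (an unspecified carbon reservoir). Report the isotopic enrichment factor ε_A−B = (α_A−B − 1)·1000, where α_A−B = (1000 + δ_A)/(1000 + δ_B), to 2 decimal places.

α_A−B = (1000 + -63.58) / (1000 + -31.27) = 936.42 / 968.73 = 0.966647
ε_A−B = (0.966647 − 1) × 1000 = -33.353‰
(The approximation ε ≈ δ_A − δ_B would give -32.31‰.)

-33.35‰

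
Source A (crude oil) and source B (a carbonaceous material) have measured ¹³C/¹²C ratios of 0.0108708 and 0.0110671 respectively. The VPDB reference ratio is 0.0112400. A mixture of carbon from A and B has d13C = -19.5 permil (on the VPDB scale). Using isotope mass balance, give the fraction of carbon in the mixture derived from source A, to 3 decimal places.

0.236

δ_A = (0.0108708/0.0112400 − 1)×1000 = (0.967153 − 1)×1000 = -32.847 permil
δ_B = (0.0110671/0.0112400 − 1)×1000 = (0.984617 − 1)×1000 = -15.383 permil
f_A = (δ_mix − δ_B)/(δ_A − δ_B) = (-19.5 − (-15.383))/(-32.847 − (-15.383))
f_A = -4.117 / -17.464 = 0.2358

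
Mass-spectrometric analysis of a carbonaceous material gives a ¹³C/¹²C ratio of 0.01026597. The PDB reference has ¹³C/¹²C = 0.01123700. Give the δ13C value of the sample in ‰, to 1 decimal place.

δ13C = (R_sample / R_standard − 1) × 1000
R_sample / R_standard = 0.01026597 / 0.01123700 = 0.913586
δ13C = (0.913586 − 1) × 1000 = -86.41‰

-86.4‰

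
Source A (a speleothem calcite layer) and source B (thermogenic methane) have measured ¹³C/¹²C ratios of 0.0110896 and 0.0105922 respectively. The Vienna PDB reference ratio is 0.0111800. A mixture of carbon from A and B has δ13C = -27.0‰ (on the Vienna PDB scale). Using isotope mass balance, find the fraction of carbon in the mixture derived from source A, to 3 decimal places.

0.575

δ_A = (0.0110896/0.0111800 − 1)×1000 = (0.991914 − 1)×1000 = -8.086‰
δ_B = (0.0105922/0.0111800 − 1)×1000 = (0.947424 − 1)×1000 = -52.576‰
f_A = (δ_mix − δ_B)/(δ_A − δ_B) = (-27.0 − (-52.576))/(-8.086 − (-52.576))
f_A = 25.576 / 44.490 = 0.5749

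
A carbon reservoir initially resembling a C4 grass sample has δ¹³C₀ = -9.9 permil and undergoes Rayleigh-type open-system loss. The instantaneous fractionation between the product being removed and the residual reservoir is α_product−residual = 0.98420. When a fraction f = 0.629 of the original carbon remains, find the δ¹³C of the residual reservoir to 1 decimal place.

Rayleigh residual: δ_res = (δ₀ + 1000)·f^(α−1) − 1000
α − 1 = -0.01580
f^(α−1) = 0.629^(-0.01580) = 1.007352
δ_res = (-9.9 + 1000) × 1.007352 − 1000 = 997.379 − 1000 = -2.62 permil

-2.6 permil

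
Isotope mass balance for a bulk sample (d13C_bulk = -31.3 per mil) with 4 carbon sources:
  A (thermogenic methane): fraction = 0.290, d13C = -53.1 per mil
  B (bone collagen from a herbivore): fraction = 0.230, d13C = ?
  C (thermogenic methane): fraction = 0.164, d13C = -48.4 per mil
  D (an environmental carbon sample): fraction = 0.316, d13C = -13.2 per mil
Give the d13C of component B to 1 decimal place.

-16.5 per mil

Isotope mass balance: δ_bulk = Σ fᵢ·δᵢ.
-31.3 = 0.290×(-53.1) + 0.230×δ_B + 0.164×(-48.4) + 0.316×(-13.2)
0.230·δ_B = -31.3 − (-27.508) = -3.792
δ_B = -3.792 / 0.230 = -16.49 per mil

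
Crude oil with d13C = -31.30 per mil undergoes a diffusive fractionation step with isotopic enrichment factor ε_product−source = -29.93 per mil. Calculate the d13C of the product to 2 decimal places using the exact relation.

Exactly, δ_product = (δ_source + 1000)·(ε/1000 + 1) − 1000.
δ_product = (-31.30 + 1000) × (-29.93/1000 + 1) − 1000
δ_product = -60.293 per mil

-60.29 per mil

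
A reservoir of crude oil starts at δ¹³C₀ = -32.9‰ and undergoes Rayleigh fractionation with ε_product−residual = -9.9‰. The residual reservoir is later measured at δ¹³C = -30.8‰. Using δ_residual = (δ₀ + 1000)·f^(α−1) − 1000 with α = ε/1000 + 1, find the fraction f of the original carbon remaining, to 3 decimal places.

α − 1 = ε/1000 = -0.0099
(δ_res + 1000)/(δ₀ + 1000) = (-30.8 + 1000)/(-32.9 + 1000) = 969.2/967.1 = 1.002171
f = 1.002171^(1/-0.0099) = exp(ln(1.002171)/-0.0099) = exp(0.00217/-0.0099)
f = exp(-0.2191) = 0.8032

0.803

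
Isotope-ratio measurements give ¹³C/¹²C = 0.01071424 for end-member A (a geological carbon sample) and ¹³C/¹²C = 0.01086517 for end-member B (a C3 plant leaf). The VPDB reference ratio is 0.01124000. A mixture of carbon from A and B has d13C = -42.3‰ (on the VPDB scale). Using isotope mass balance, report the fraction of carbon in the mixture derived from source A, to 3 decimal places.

0.667

δ_A = (0.01071424/0.01124000 − 1)×1000 = (0.953224 − 1)×1000 = -46.776‰
δ_B = (0.01086517/0.01124000 − 1)×1000 = (0.966652 − 1)×1000 = -33.348‰
f_A = (δ_mix − δ_B)/(δ_A − δ_B) = (-42.3 − (-33.348))/(-46.776 − (-33.348))
f_A = -8.952 / -13.428 = 0.6667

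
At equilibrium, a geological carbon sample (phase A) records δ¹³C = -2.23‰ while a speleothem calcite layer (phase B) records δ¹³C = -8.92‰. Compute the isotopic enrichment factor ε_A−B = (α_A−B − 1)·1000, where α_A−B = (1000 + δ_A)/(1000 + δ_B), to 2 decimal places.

6.75‰

α_A−B = (1000 + -2.23) / (1000 + -8.92) = 997.77 / 991.08 = 1.006750
ε_A−B = (1.006750 − 1) × 1000 = 6.750‰
(The approximation ε ≈ δ_A − δ_B would give 6.69‰.)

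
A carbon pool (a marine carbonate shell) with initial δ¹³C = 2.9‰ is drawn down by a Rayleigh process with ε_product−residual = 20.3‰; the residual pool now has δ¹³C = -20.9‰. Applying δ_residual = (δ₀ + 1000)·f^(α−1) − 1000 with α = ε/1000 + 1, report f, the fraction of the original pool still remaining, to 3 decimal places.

α − 1 = ε/1000 = 0.0203
(δ_res + 1000)/(δ₀ + 1000) = (-20.9 + 1000)/(2.9 + 1000) = 979.1/1002.9 = 0.976269
f = 0.976269^(1/0.0203) = exp(ln(0.976269)/0.0203) = exp(-0.02402/0.0203)
f = exp(-1.1831) = 0.3063

0.306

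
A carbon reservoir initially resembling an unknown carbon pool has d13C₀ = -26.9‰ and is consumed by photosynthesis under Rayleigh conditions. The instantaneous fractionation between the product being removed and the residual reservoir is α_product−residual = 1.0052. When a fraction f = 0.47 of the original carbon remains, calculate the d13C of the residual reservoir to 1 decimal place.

Rayleigh residual: δ_res = (δ₀ + 1000)·f^(α−1) − 1000
α − 1 = 0.00520
f^(α−1) = 0.47^(0.00520) = 0.996082
δ_res = (-26.9 + 1000) × 0.996082 − 1000 = 969.287 − 1000 = -30.71‰

-30.7‰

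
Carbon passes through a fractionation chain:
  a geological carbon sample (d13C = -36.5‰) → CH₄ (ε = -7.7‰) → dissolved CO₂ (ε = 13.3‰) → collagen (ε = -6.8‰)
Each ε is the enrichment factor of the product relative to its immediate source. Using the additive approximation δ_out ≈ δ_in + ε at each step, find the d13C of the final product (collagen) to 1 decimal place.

-37.7‰

step 1: δ ≈ -36.5 + (-7.7) = -44.2‰
step 2: δ ≈ -44.2 + (13.3) = -30.9‰
step 3: δ ≈ -30.9 + (-6.8) = -37.7‰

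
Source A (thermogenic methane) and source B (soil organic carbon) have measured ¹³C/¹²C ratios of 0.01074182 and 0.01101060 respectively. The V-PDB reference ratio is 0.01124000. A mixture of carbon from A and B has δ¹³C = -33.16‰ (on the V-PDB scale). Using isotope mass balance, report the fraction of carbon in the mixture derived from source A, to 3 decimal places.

δ_A = (0.01074182/0.01124000 − 1)×1000 = (0.955678 − 1)×1000 = -44.322‰
δ_B = (0.01101060/0.01124000 − 1)×1000 = (0.979591 − 1)×1000 = -20.409‰
f_A = (δ_mix − δ_B)/(δ_A − δ_B) = (-33.16 − (-20.409))/(-44.322 − (-20.409))
f_A = -12.751 / -23.913 = 0.5332

0.533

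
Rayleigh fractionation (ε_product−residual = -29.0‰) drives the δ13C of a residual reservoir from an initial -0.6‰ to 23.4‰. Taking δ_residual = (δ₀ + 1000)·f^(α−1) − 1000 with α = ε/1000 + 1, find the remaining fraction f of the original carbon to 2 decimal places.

α − 1 = ε/1000 = -0.0290
(δ_res + 1000)/(δ₀ + 1000) = (23.4 + 1000)/(-0.6 + 1000) = 1023.4/999.4 = 1.024014
f = 1.024014^(1/-0.0290) = exp(ln(1.024014)/-0.0290) = exp(0.02373/-0.0290)
f = exp(-0.8183) = 0.4412

0.44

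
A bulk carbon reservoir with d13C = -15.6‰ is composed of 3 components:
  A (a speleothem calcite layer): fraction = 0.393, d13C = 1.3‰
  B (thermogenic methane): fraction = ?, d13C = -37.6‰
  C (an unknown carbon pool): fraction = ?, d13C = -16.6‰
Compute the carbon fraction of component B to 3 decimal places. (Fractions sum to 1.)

Let f_B and f_C be the unknown fractions; fractions sum to 1 so f_B + f_C = 0.607.
Mass balance: Σ fᵢ·δᵢ = δ_bulk ⇒ f_B·(-37.6) + f_C·(-16.6) = -15.6 − (0.511) = -16.111
Substitute f_C = 0.607 − f_B:
f_B·(-37.6 − -16.6) = -16.111 − 0.607×(-16.6) = -6.035
f_B = -6.035 / -21.0 = 0.2874

0.287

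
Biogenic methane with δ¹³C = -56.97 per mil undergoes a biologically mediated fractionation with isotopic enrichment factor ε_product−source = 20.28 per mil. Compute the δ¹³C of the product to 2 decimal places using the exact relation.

-37.85 per mil

To first order, δ_product ≈ δ_source + ε = -36.69 per mil.
Exactly, δ_product = (δ_source + 1000)·(ε/1000 + 1) − 1000.
δ_product = (-56.97 + 1000) × (20.28/1000 + 1) − 1000
δ_product = -37.845 per mil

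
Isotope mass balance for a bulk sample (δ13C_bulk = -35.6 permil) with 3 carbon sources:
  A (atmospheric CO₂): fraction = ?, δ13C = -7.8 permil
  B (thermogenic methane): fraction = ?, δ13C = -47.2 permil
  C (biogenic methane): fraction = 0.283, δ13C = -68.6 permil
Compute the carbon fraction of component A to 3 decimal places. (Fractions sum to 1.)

Let f_A and f_B be the unknown fractions; fractions sum to 1 so f_A + f_B = 0.717.
Mass balance: Σ fᵢ·δᵢ = δ_bulk ⇒ f_A·(-7.8) + f_B·(-47.2) = -35.6 − (-19.414) = -16.186
Substitute f_B = 0.717 − f_A:
f_A·(-7.8 − -47.2) = -16.186 − 0.717×(-47.2) = 17.656
f_A = 17.656 / 39.4 = 0.4481

0.448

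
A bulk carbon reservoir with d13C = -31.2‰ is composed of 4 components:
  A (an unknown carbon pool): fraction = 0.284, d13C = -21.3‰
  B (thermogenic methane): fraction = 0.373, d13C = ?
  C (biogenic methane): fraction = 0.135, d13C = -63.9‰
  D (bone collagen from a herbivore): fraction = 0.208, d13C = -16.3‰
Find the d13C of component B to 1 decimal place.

-35.2‰

Isotope mass balance: δ_bulk = Σ fᵢ·δᵢ.
-31.2 = 0.284×(-21.3) + 0.373×δ_B + 0.135×(-63.9) + 0.208×(-16.3)
0.373·δ_B = -31.2 − (-18.066) = -13.134
δ_B = -13.134 / 0.373 = -35.21‰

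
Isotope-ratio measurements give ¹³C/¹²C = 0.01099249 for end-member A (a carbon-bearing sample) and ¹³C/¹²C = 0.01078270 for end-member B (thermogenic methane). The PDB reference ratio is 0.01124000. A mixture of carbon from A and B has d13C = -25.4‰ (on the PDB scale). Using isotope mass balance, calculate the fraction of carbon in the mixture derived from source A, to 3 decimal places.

δ_A = (0.01099249/0.01124000 − 1)×1000 = (0.977980 − 1)×1000 = -22.020‰
δ_B = (0.01078270/0.01124000 − 1)×1000 = (0.959315 − 1)×1000 = -40.685‰
f_A = (δ_mix − δ_B)/(δ_A − δ_B) = (-25.4 − (-40.685))/(-22.020 − (-40.685))
f_A = 15.285 / 18.665 = 0.8189

0.819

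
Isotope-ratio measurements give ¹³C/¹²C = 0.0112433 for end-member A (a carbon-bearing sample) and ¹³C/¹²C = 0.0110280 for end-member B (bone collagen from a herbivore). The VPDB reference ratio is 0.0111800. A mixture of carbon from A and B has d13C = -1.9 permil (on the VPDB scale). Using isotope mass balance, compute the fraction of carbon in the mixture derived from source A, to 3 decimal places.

0.607

δ_A = (0.0112433/0.0111800 − 1)×1000 = (1.005662 − 1)×1000 = 5.662 permil
δ_B = (0.0110280/0.0111800 − 1)×1000 = (0.986404 − 1)×1000 = -13.596 permil
f_A = (δ_mix − δ_B)/(δ_A − δ_B) = (-1.9 − (-13.596))/(5.662 − (-13.596))
f_A = 11.696 / 19.258 = 0.6073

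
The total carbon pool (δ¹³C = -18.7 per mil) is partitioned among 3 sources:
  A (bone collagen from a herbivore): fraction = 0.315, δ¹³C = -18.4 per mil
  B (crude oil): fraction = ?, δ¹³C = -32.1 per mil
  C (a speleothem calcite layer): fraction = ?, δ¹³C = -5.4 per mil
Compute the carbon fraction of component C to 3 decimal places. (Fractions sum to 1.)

0.340

Let f_C and f_B be the unknown fractions; fractions sum to 1 so f_C + f_B = 0.685.
Mass balance: Σ fᵢ·δᵢ = δ_bulk ⇒ f_C·(-5.4) + f_B·(-32.1) = -18.7 − (-5.796) = -12.904
Substitute f_B = 0.685 − f_C:
f_C·(-5.4 − -32.1) = -12.904 − 0.685×(-32.1) = 9.085
f_C = 9.085 / 26.7 = 0.3402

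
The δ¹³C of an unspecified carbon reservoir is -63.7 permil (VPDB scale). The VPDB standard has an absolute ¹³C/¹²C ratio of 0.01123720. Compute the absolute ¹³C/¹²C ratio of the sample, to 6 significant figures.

R_sample = R_standard × (δ¹³C/1000 + 1)
R_sample = 0.01123720 × (-63.7/1000 + 1) = 0.01123720 × 0.936300
R_sample = 0.0105214

0.0105214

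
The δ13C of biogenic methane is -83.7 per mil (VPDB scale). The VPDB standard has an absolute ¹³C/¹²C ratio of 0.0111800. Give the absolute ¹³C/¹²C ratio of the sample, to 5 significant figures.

0.010244

R_sample = R_standard × (δ13C/1000 + 1)
R_sample = 0.0111800 × (-83.7/1000 + 1) = 0.0111800 × 0.916300
R_sample = 0.0102442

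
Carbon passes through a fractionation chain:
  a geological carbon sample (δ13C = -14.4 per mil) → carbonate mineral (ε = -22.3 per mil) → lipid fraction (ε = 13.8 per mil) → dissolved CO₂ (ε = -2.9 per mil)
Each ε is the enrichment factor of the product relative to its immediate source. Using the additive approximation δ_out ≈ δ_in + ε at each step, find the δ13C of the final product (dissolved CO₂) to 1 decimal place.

step 1: δ ≈ -14.4 + (-22.3) = -36.7 per mil
step 2: δ ≈ -36.7 + (13.8) = -22.9 per mil
step 3: δ ≈ -22.9 + (-2.9) = -25.8 per mil

-25.8 per mil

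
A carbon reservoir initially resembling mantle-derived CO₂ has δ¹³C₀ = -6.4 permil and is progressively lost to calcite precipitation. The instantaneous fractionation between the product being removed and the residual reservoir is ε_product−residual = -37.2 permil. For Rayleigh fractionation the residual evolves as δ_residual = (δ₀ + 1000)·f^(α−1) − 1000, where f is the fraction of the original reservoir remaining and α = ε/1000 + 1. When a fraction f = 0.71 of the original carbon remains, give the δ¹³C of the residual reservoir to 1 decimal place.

Rayleigh residual: δ_res = (δ₀ + 1000)·f^(α−1) − 1000
α = ε/1000 + 1 = 0.96280, so α − 1 = -0.03720
f^(α−1) = 0.71^(-0.03720) = 1.012822
δ_res = (-6.4 + 1000) × 1.012822 − 1000 = 1006.340 − 1000 = 6.34 permil

6.3 permil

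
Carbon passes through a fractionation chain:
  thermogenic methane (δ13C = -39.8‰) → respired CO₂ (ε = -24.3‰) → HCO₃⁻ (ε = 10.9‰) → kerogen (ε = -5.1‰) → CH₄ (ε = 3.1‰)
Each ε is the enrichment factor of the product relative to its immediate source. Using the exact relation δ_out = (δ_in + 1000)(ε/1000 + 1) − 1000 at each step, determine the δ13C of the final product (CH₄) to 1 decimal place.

-54.8‰

step 1: δ = (-39.80 + 1000)·(-24.3/1000 + 1) − 1000 = -63.13‰
step 2: δ = (-63.13 + 1000)·(10.9/1000 + 1) − 1000 = -52.92‰
step 3: δ = (-52.92 + 1000)·(-5.1/1000 + 1) − 1000 = -57.75‰
step 4: δ = (-57.75 + 1000)·(3.1/1000 + 1) − 1000 = -54.83‰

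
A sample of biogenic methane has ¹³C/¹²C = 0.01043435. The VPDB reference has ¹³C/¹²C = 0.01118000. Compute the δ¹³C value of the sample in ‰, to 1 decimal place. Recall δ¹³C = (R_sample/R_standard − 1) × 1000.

δ¹³C = (R_sample / R_standard − 1) × 1000
R_sample / R_standard = 0.01043435 / 0.01118000 = 0.933305
δ¹³C = (0.933305 − 1) × 1000 = -66.69‰

-66.7‰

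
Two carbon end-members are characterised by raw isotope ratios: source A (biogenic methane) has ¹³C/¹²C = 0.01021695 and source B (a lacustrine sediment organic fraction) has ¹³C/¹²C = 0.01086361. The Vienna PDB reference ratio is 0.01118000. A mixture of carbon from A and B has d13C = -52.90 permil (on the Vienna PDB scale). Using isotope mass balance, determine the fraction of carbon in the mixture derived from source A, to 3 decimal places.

0.425

δ_A = (0.01021695/0.01118000 − 1)×1000 = (0.913860 − 1)×1000 = -86.140 permil
δ_B = (0.01086361/0.01118000 − 1)×1000 = (0.971700 − 1)×1000 = -28.300 permil
f_A = (δ_mix − δ_B)/(δ_A − δ_B) = (-52.90 − (-28.300))/(-86.140 − (-28.300))
f_A = -24.600 / -57.841 = 0.4253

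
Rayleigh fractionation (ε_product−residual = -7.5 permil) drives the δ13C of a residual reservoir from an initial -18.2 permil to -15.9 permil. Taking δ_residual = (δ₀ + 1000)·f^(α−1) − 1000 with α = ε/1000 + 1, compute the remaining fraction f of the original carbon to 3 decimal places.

α − 1 = ε/1000 = -0.0075
(δ_res + 1000)/(δ₀ + 1000) = (-15.9 + 1000)/(-18.2 + 1000) = 984.1/981.8 = 1.002343
f = 1.002343^(1/-0.0075) = exp(ln(1.002343)/-0.0075) = exp(0.00234/-0.0075)
f = exp(-0.3120) = 0.7320

0.732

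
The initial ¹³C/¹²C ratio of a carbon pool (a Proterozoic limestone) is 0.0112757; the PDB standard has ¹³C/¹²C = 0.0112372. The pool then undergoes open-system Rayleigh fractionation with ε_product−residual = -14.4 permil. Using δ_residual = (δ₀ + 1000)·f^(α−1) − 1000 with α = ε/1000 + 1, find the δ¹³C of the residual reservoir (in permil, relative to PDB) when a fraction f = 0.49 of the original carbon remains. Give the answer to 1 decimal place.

13.8 permil

δ₀ = (0.0112757/0.0112372 − 1)×1000 = (1.003426 − 1)×1000 = 3.426 permil
α − 1 = ε/1000 = -0.0144
f^(α−1) = 0.49^(-0.0144) = 1.010325
δ_res = (3.426 + 1000) × 1.010325 − 1000 = 1013.787 − 1000 = 13.79 permil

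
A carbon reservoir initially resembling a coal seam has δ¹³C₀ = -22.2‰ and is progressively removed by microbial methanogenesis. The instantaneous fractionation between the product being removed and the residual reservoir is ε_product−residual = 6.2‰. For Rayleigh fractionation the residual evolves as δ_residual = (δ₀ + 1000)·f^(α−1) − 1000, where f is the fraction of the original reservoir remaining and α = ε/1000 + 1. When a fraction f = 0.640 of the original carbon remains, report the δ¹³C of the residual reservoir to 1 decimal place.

Rayleigh residual: δ_res = (δ₀ + 1000)·f^(α−1) − 1000
α = ε/1000 + 1 = 1.00620, so α − 1 = 0.00620
f^(α−1) = 0.640^(0.00620) = 0.997237
δ_res = (-22.2 + 1000) × 0.997237 − 1000 = 975.098 − 1000 = -24.90‰

-24.9‰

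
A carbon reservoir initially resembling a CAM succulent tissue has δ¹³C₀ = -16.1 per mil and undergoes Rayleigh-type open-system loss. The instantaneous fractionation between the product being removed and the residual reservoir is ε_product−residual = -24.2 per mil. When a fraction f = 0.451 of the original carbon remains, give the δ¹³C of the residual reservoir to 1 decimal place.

Rayleigh residual: δ_res = (δ₀ + 1000)·f^(α−1) − 1000
α = ε/1000 + 1 = 0.97580, so α − 1 = -0.02420
f^(α−1) = 0.451^(-0.02420) = 1.019457
δ_res = (-16.1 + 1000) × 1.019457 − 1000 = 1003.044 − 1000 = 3.04 per mil

3.0 per mil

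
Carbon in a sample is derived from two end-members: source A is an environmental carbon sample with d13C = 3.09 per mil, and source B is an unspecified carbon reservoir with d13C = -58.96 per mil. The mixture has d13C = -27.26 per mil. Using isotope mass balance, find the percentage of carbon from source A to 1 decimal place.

δ_mix = f_A·δ_A + (1 − f_A)·δ_B  ⇒  f_A = (δ_mix − δ_B)/(δ_A − δ_B)
f_A = (-27.26 − (-58.96)) / (3.09 − (-58.96))
f_A = 31.70 / 62.05 = 0.5109

51.1%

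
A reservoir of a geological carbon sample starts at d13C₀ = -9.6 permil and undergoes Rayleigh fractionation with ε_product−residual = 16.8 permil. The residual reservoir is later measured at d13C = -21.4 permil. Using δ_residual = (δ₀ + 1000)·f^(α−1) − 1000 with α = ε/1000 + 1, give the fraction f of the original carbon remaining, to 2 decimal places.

0.49

α − 1 = ε/1000 = 0.0168
(δ_res + 1000)/(δ₀ + 1000) = (-21.4 + 1000)/(-9.6 + 1000) = 978.6/990.4 = 0.988086
f = 0.988086^(1/0.0168) = exp(ln(0.988086)/0.0168) = exp(-0.01199/0.0168)
f = exp(-0.7134) = 0.4900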